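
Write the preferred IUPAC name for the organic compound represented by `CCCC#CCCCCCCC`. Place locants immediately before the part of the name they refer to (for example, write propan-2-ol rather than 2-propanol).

dodec-4-yne

Counting along the main chain through the multiple bond gives 12 carbons: the parent is dodecane.
A C≡C triple bond in the chain gives the infix -yne-.
Choose the numbering such that numbering from this end puts the triple bond at C-4 rather than C-8.
That gives the triple bond between C-4 and C-5.
Assembling the pieces gives dodec-4-yne.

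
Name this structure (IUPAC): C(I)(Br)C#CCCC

Counting along the main chain through the multiple bond gives 6 carbons: the parent is hexane.
There is one C≡C triple bond, indicated by the ending -yne.
Number the chain so that numbering from this end puts the triple bond at C-2 rather than C-4.
With this numbering: the triple bond between C-2 and C-3; a bromo group at C-1; an iodo group at C-1.
Prefixes are listed alphabetically: bromo, iodo.
Putting it together: 1-bromo-1-iodohex-2-yne.

1-bromo-1-iodohex-2-yne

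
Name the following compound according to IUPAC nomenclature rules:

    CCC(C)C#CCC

The longest carbon chain that includes the multiple bond has 7 carbons, so the parent hydride is heptane.
The chain contains a C≡C triple bond, so the unsaturation ending is -yne.
Number the chain so that numbering from this end puts the triple bond at C-3 rather than C-4.
This places the triple bond between C-3 and C-4; a methyl group at C-5.
Putting it together: 5-methylhept-3-yne.

5-methylhept-3-yne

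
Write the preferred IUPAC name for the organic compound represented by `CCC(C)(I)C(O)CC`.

Counting along the main chain through the –OH group gives 6 carbons: the parent is hexane.
The principal characteristic group is an alcohol (–OH), named with the suffix -ol.
Choose the numbering such that numbering from this end puts the hydroxyl group at C-3 rather than C-4.
This places the hydroxyl at C-3; an iodo group at C-4; a methyl group at C-4.
Substituent prefixes are cited in alphabetical order (multiplying prefixes like di-/tri- are ignored for ordering).
The name is 4-iodo-4-methylhexan-3-ol.

4-iodo-4-methylhexan-3-ol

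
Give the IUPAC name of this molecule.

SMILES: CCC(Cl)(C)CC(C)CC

The parent chain contains 7 carbons (heptane).
Number the chain so that the substituent locant set {3,3,5} is lower than {3,5,5} at the first point of difference.
This places a chloro group at C-3; methyl groups at C-3 and C-5.
The substituents are ordered alphabetically, ignoring any di-/tri- multipliers.
Putting it together: 3-chloro-3,5-dimethylheptane.

3-chloro-3,5-dimethylheptane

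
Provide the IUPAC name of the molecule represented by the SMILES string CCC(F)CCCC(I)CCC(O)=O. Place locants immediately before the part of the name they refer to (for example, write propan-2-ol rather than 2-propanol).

The longest carbon chain that includes the –COOH group has 10 carbons, so the parent hydride is decane.
The principal characteristic group is a carboxylic acid (terminal –COOH), named with the suffix -oic acid.
Choose the numbering such that the carboxylic acid carbon is C-1 by definition.
This places a fluoro group at C-8; an iodo group at C-4.
Prefixes are listed alphabetically: fluoro, iodo.
Putting it together: 8-fluoro-4-iododecanoic acid.

8-fluoro-4-iododecanoic acid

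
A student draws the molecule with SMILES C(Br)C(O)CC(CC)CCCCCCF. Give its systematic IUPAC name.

Counting along the main chain through the –OH group gives 10 carbons: the parent is decane.
An alcohol (–OH) is the principal characteristic group, giving the suffix -ol.
Choose the numbering such that numbering from this end puts the hydroxyl group at C-2 rather than C-9.
This places the hydroxyl at C-2; a bromo group at C-1; an ethyl group at C-4; a fluoro group at C-10.
Substituent prefixes are cited in alphabetical order (multiplying prefixes like di-/tri- are ignored for ordering).
Putting it together: 1-bromo-4-ethyl-10-fluorodecan-2-ol.

1-bromo-4-ethyl-10-fluorodecan-2-ol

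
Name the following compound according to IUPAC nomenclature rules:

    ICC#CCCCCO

7-iodohept-5-yn-1-ol

Counting along the main chain through the –OH group and the multiple bond gives 7 carbons: the parent is heptane.
An alcohol (–OH) is the principal characteristic group, giving the suffix -ol.
A C≡C triple bond in the chain gives the infix -yne-.
Choose the numbering such that numbering from this end puts the hydroxyl group at C-1 rather than C-7.
That gives the hydroxyl at C-1; the triple bond between C-5 and C-6; an iodo group at C-7.
Putting it together: 7-iodohept-5-yn-1-ol.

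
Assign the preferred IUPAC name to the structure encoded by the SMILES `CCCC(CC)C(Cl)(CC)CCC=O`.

The longest carbon chain that includes the –CHO group has 8 carbons, so the parent hydride is octane.
The principal characteristic group is an aldehyde (terminal –CHO), named with the suffix -al.
The numbering direction is chosen so that the aldehyde carbon is C-1 by definition.
With this numbering: a chloro group at C-4; ethyl groups at C-4 and C-5.
Prefixes are listed alphabetically: chloro, ethyl.
Putting it together: 4-chloro-4,5-diethyloctanal.

4-chloro-4,5-diethyloctanal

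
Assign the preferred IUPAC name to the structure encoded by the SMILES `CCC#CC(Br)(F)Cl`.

1-bromo-1-chloro-1-fluoropent-2-yne

The longest carbon chain that includes the multiple bond has 5 carbons, so the parent hydride is pentane.
There is one C≡C triple bond, indicated by the ending -yne.
The numbering direction is chosen so that numbering from this end puts the triple bond at C-2 rather than C-3.
That gives the triple bond between C-2 and C-3; a bromo group at C-1; a chloro group at C-1; a fluoro group at C-1.
The substituents are ordered alphabetically, ignoring any di-/tri- multipliers.
Assembling the pieces gives 1-bromo-1-chloro-1-fluoropent-2-yne.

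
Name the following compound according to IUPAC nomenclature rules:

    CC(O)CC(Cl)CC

Counting along the main chain through the –OH group gives 6 carbons: the parent is hexane.
The highest-priority functional group is an alcohol (–OH), so the name ends in -ol.
Number the chain so that numbering from this end puts the hydroxyl group at C-2 rather than C-5.
With this numbering: the hydroxyl at C-2; a chloro group at C-4.
Putting it together: 4-chlorohexan-2-ol.

4-chlorohexan-2-ol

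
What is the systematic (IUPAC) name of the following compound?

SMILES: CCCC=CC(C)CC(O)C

4-methylnon-5-en-2-ol

Counting along the main chain through the –OH group and the multiple bond gives 9 carbons: the parent is nonane.
An alcohol (–OH) is the principal characteristic group, giving the suffix -ol.
The chain contains a C=C double bond, so the unsaturation ending is -ene.
The numbering direction is chosen so that numbering from this end puts the hydroxyl group at C-2 rather than C-8.
That gives the hydroxyl at C-2; the double bond between C-5 and C-6; a methyl group at C-4.
Putting it together: 4-methylnon-5-en-2-ol.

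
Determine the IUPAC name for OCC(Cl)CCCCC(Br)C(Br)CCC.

The longest chain bearing the –OH group is 11 carbons long (undecane).
The highest-priority functional group is an alcohol (–OH), so the name ends in -ol.
The numbering direction is chosen so that numbering from this end puts the hydroxyl group at C-1 rather than C-11.
With this numbering: the hydroxyl at C-1; bromo groups at C-7 and C-8; a chloro group at C-2.
Substituent prefixes are cited in alphabetical order (multiplying prefixes like di-/tri- are ignored for ordering).
Assembling the pieces gives 7,8-dibromo-2-chloroundecan-1-ol.

7,8-dibromo-2-chloroundecan-1-ol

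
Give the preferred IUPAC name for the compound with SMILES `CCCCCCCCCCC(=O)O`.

The longest chain bearing the –COOH group is 11 carbons long (undecane).
A carboxylic acid (terminal –COOH) is the principal characteristic group, giving the suffix -oic acid.
Number the chain so that the carboxylic acid carbon is C-1 by definition.
The name is undecanoic acid.

undecanoic acid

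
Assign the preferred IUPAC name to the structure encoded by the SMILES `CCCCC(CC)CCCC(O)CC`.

The longest chain bearing the –OH group is 11 carbons long (undecane).
The highest-priority functional group is an alcohol (–OH), so the name ends in -ol.
Number the chain so that numbering from this end puts the hydroxyl group at C-3 rather than C-9.
This places the hydroxyl at C-3; an ethyl group at C-7.
The name is 7-ethylundecan-3-ol.

7-ethylundecan-3-ol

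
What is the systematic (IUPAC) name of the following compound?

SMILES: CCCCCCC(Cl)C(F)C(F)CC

5-chloro-3,4-difluoroundecane

The longest carbon chain is 11 atoms: the parent is undecane.
Choose the numbering such that the substituent locant set {3,4,5} is lower than {7,8,9} at the first point of difference.
This places a chloro group at C-5; fluoro groups at C-3 and C-4.
The substituents are ordered alphabetically, ignoring any di-/tri- multipliers.
Putting it together: 5-chloro-3,4-difluoroundecane.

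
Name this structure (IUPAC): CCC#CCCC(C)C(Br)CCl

8-bromo-9-chloro-7-methylnon-3-yne

The longest carbon chain that includes the multiple bond has 9 carbons, so the parent hydride is nonane.
There is one C≡C triple bond, indicated by the ending -yne.
The numbering direction is chosen so that numbering from this end puts the triple bond at C-3 rather than C-6.
With this numbering: the triple bond between C-3 and C-4; a bromo group at C-8; a chloro group at C-9; a methyl group at C-7.
The substituents are ordered alphabetically, ignoring any di-/tri- multipliers.
The name is 8-bromo-9-chloro-7-methylnon-3-yne.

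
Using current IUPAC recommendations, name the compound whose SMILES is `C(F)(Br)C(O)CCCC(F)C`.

The longest chain bearing the –OH group is 7 carbons long (heptane).
The highest-priority functional group is an alcohol (–OH), so the name ends in -ol.
Number the chain so that numbering from this end puts the hydroxyl group at C-2 rather than C-6.
With this numbering: the hydroxyl at C-2; a bromo group at C-1; fluoro groups at C-1 and C-6.
Substituent prefixes are cited in alphabetical order (multiplying prefixes like di-/tri- are ignored for ordering).
The name is 1-bromo-1,6-difluoroheptan-2-ol.

1-bromo-1,6-difluoroheptan-2-ol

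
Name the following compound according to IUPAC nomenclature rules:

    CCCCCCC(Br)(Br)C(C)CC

The parent chain contains 10 carbons (decane).
The numbering direction is chosen so that the substituent locant set {3,4,4} is lower than {7,7,8} at the first point of difference.
This places two bromo groups at C-4; a methyl group at C-3.
The substituents are ordered alphabetically, ignoring any di-/tri- multipliers.
Assembling the pieces gives 4,4-dibromo-3-methyldecane.

4,4-dibromo-3-methyldecane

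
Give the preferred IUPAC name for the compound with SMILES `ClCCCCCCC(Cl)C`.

The longest continuous carbon chain has 8 atoms, so the parent hydride is octane.
Number the chain so that the substituent locant set {1,7} is lower than {2,8} at the first point of difference.
That gives chloro groups at C-1 and C-7.
The name is 1,7-dichlorooctane.

1,7-dichlorooctane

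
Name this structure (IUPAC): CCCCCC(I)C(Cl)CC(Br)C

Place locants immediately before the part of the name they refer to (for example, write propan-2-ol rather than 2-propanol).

2-bromo-4-chloro-5-iododecane

The parent chain contains 10 carbons (decane).
Number the chain so that the substituent locant set {2,4,5} is lower than {6,7,9} at the first point of difference.
That gives a bromo group at C-2; a chloro group at C-4; an iodo group at C-5.
Prefixes are listed alphabetically: bromo, chloro, iodo.
Putting it together: 2-bromo-4-chloro-5-iododecane.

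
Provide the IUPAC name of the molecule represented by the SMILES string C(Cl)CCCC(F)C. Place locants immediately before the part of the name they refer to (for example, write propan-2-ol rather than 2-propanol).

1-chloro-5-fluorohexane

The longest carbon chain is 6 atoms: the parent is hexane.
Choose the numbering such that the substituent locant set {1,5} is lower than {2,6} at the first point of difference.
That gives a chloro group at C-1; a fluoro group at C-5.
The substituents are ordered alphabetically, ignoring any di-/tri- multipliers.
Assembling the pieces gives 1-chloro-5-fluorohexane.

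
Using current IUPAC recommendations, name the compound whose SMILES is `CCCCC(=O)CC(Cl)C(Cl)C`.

The longest chain bearing the carbonyl is 9 carbons long (nonane).
The highest-priority functional group is a ketone (C=O on an internal carbon), so the name ends in -one.
Choose the numbering such that the substituent locant set {2,3} is lower than {7,8} at the first point of difference.
This places the carbonyl at C-5; chloro groups at C-2 and C-3.
Assembling the pieces gives 2,3-dichlorononan-5-one.

2,3-dichlorononan-5-one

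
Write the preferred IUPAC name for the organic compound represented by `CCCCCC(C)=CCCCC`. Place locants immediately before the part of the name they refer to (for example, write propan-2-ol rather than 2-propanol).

The longest carbon chain that includes the multiple bond has 11 carbons, so the parent hydride is undecane.
The chain contains a C=C double bond, so the unsaturation ending is -ene.
The numbering direction is chosen so that numbering from this end puts the double bond at C-5 rather than C-6.
This places the double bond between C-5 and C-6; a methyl group at C-6.
The name is 6-methylundec-5-ene.

6-methylundec-5-ene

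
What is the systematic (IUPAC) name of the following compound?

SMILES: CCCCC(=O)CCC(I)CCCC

The longest carbon chain that includes the carbonyl has 12 carbons, so the parent hydride is dodecane.
The principal characteristic group is a ketone (C=O on an internal carbon), named with the suffix -one.
The numbering direction is chosen so that numbering from this end puts the carbonyl group at C-5 rather than C-8.
That gives the carbonyl at C-5; an iodo group at C-8.
Putting it together: 8-iodododecan-5-one.

8-iodododecan-5-one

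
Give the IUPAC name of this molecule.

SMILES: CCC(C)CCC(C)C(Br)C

2-bromo-3,6-dimethyloctane

The longest carbon chain is 8 atoms: the parent is octane.
Number the chain so that the substituent locant set {2,3,6} is lower than {3,6,7} at the first point of difference.
That gives a bromo group at C-2; methyl groups at C-3 and C-6.
Substituent prefixes are cited in alphabetical order (multiplying prefixes like di-/tri- are ignored for ordering).
Assembling the pieces gives 2-bromo-3,6-dimethyloctane.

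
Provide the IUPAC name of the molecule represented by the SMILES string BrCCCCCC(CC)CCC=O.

9-bromo-4-ethylnonanal

The longest chain bearing the –CHO group is 9 carbons long (nonane).
The principal characteristic group is an aldehyde (terminal –CHO), named with the suffix -al.
The numbering direction is chosen so that the aldehyde carbon is C-1 by definition.
That gives a bromo group at C-9; an ethyl group at C-4.
Prefixes are listed alphabetically: bromo, ethyl.
Putting it together: 9-bromo-4-ethylnonanal.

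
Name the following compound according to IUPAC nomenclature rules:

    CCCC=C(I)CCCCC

Counting along the main chain through the multiple bond gives 10 carbons: the parent is decane.
The chain contains a C=C double bond, so the unsaturation ending is -ene.
The numbering direction is chosen so that numbering from this end puts the double bond at C-4 rather than C-6.
This places the double bond between C-4 and C-5; an iodo group at C-5.
The name is 5-iododec-4-ene.

5-iododec-4-ene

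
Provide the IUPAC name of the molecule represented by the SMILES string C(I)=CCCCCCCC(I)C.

The longest carbon chain that includes the multiple bond has 10 carbons, so the parent hydride is decane.
There is one C=C double bond, indicated by the ending -ene.
Number the chain so that numbering from this end puts the double bond at C-1 rather than C-9.
That gives the double bond between C-1 and C-2; iodo groups at C-1 and C-9.
The name is 1,9-diiododec-1-ene.

1,9-diiododec-1-ene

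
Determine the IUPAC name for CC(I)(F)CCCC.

The parent chain contains 6 carbons (hexane).
Number the chain so that the substituent locant set {2,2} is lower than {5,5} at the first point of difference.
That gives a fluoro group at C-2; an iodo group at C-2.
Substituent prefixes are cited in alphabetical order (multiplying prefixes like di-/tri- are ignored for ordering).
The name is 2-fluoro-2-iodohexane.

2-fluoro-2-iodohexane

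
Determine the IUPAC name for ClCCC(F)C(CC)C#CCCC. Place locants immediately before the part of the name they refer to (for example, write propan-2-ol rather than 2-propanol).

The longest chain bearing the multiple bond is 9 carbons long (nonane).
A C≡C triple bond in the chain gives the infix -yne-.
Choose the numbering such that numbering from this end puts the triple bond at C-4 rather than C-5.
This places the triple bond between C-4 and C-5; a chloro group at C-9; an ethyl group at C-6; a fluoro group at C-7.
Prefixes are listed alphabetically: chloro, ethyl, fluoro.
Putting it together: 9-chloro-6-ethyl-7-fluoronon-4-yne.

9-chloro-6-ethyl-7-fluoronon-4-yne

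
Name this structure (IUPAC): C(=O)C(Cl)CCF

2-chloro-4-fluorobutanal

Counting along the main chain through the –CHO group gives 4 carbons: the parent is butane.
The principal characteristic group is an aldehyde (terminal –CHO), named with the suffix -al.
The numbering direction is chosen so that the aldehyde carbon is C-1 by definition.
This places a chloro group at C-2; a fluoro group at C-4.
Prefixes are listed alphabetically: chloro, fluoro.
The name is 2-chloro-4-fluorobutanal.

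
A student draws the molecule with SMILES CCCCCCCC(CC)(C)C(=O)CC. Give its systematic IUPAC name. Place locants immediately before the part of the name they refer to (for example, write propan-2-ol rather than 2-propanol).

4-ethyl-4-methylundecan-3-one

Counting along the main chain through the carbonyl gives 11 carbons: the parent is undecane.
The principal characteristic group is a ketone (C=O on an internal carbon), named with the suffix -one.
Number the chain so that numbering from this end puts the carbonyl group at C-3 rather than C-9.
With this numbering: the carbonyl at C-3; an ethyl group at C-4; a methyl group at C-4.
Prefixes are listed alphabetically: ethyl, methyl.
Assembling the pieces gives 4-ethyl-4-methylundecan-3-one.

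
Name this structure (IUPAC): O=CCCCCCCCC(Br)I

9-bromo-9-iodononanal

Counting along the main chain through the –CHO group gives 9 carbons: the parent is nonane.
An aldehyde (terminal –CHO) is the principal characteristic group, giving the suffix -al.
The numbering direction is chosen so that the aldehyde carbon is C-1 by definition.
With this numbering: a bromo group at C-9; an iodo group at C-9.
The substituents are ordered alphabetically, ignoring any di-/tri- multipliers.
Assembling the pieces gives 9-bromo-9-iodononanal.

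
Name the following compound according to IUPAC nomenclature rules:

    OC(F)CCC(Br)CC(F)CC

Counting along the main chain through the –OH group gives 8 carbons: the parent is octane.
The highest-priority functional group is an alcohol (–OH), so the name ends in -ol.
Choose the numbering such that numbering from this end puts the hydroxyl group at C-1 rather than C-8.
That gives the hydroxyl at C-1; a bromo group at C-4; fluoro groups at C-1 and C-6.
Prefixes are listed alphabetically: bromo, fluoro.
The name is 4-bromo-1,6-difluorooctan-1-ol.

4-bromo-1,6-difluorooctan-1-ol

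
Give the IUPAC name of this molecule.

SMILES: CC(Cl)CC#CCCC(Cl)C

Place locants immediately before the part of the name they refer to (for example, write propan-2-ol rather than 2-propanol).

2,8-dichloronon-4-yne

The longest chain bearing the multiple bond is 9 carbons long (nonane).
A C≡C triple bond in the chain gives the infix -yne-.
The numbering direction is chosen so that numbering from this end puts the triple bond at C-4 rather than C-5.
With this numbering: the triple bond between C-4 and C-5; chloro groups at C-2 and C-8.
Putting it together: 2,8-dichloronon-4-yne.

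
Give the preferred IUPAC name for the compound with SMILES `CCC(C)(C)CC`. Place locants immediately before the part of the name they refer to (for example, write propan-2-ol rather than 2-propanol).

The longest carbon chain is 5 atoms: the parent is pentane.
Both numbering directions give the same locant set; either may be used.
With this numbering: two methyl groups at C-3.
Putting it together: 3,3-dimethylpentane.

3,3-dimethylpentane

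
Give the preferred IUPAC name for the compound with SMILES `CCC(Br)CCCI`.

4-bromo-1-iodohexane

The longest continuous carbon chain has 6 atoms, so the parent hydride is hexane.
Number the chain so that the substituent locant set {1,4} is lower than {3,6} at the first point of difference.
That gives a bromo group at C-4; an iodo group at C-1.
Prefixes are listed alphabetically: bromo, iodo.
The name is 4-bromo-1-iodohexane.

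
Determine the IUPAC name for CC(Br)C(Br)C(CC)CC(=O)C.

5,6-dibromo-4-ethylheptan-2-one

The longest chain bearing the carbonyl is 7 carbons long (heptane).
A ketone (C=O on an internal carbon) is the principal characteristic group, giving the suffix -one.
The numbering direction is chosen so that numbering from this end puts the carbonyl group at C-2 rather than C-6.
That gives the carbonyl at C-2; bromo groups at C-5 and C-6; an ethyl group at C-4.
Substituent prefixes are cited in alphabetical order (multiplying prefixes like di-/tri- are ignored for ordering).
Putting it together: 5,6-dibromo-4-ethylheptan-2-one.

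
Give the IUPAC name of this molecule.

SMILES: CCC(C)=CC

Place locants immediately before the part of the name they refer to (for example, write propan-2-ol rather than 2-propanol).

The longest chain bearing the multiple bond is 5 carbons long (pentane).
A C=C double bond in the chain gives the infix -ene-.
The numbering direction is chosen so that numbering from this end puts the double bond at C-2 rather than C-3.
That gives the double bond between C-2 and C-3; a methyl group at C-3.
The name is 3-methylpent-2-ene.

3-methylpent-2-ene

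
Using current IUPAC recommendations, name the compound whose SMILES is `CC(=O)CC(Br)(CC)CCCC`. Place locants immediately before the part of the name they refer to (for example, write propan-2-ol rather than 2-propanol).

The longest carbon chain that includes the carbonyl has 8 carbons, so the parent hydride is octane.
A ketone (C=O on an internal carbon) is the principal characteristic group, giving the suffix -one.
Choose the numbering such that numbering from this end puts the carbonyl group at C-2 rather than C-7.
That gives the carbonyl at C-2; a bromo group at C-4; an ethyl group at C-4.
The substituents are ordered alphabetically, ignoring any di-/tri- multipliers.
Assembling the pieces gives 4-bromo-4-ethyloctan-2-one.

4-bromo-4-ethyloctan-2-one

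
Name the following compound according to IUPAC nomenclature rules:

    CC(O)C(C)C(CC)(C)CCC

The longest chain bearing the –OH group is 7 carbons long (heptane).
The principal characteristic group is an alcohol (–OH), named with the suffix -ol.
The numbering direction is chosen so that numbering from this end puts the hydroxyl group at C-2 rather than C-6.
That gives the hydroxyl at C-2; an ethyl group at C-4; methyl groups at C-3 and C-4.
Prefixes are listed alphabetically: ethyl, methyl.
Putting it together: 4-ethyl-3,4-dimethylheptan-2-ol.

4-ethyl-3,4-dimethylheptan-2-ol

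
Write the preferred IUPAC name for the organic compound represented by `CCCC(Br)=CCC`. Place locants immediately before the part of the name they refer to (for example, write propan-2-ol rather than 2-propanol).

The longest carbon chain that includes the multiple bond has 7 carbons, so the parent hydride is heptane.
There is one C=C double bond, indicated by the ending -ene.
Number the chain so that numbering from this end puts the double bond at C-3 rather than C-4.
This places the double bond between C-3 and C-4; a bromo group at C-4.
Assembling the pieces gives 4-bromohept-3-ene.

4-bromohept-3-ene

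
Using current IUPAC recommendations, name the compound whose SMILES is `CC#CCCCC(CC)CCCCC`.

The longest carbon chain that includes the multiple bond has 12 carbons, so the parent hydride is dodecane.
A C≡C triple bond in the chain gives the infix -yne-.
Number the chain so that numbering from this end puts the triple bond at C-2 rather than C-10.
That gives the triple bond between C-2 and C-3; an ethyl group at C-7.
Putting it together: 7-ethyldodec-2-yne.

7-ethyldodec-2-yne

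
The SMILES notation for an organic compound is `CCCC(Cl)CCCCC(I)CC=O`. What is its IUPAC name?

8-chloro-3-iodoundecanal

Counting along the main chain through the –CHO group gives 11 carbons: the parent is undecane.
The principal characteristic group is an aldehyde (terminal –CHO), named with the suffix -al.
The numbering direction is chosen so that the aldehyde carbon is C-1 by definition.
That gives a chloro group at C-8; an iodo group at C-3.
Substituent prefixes are cited in alphabetical order (multiplying prefixes like di-/tri- are ignored for ordering).
Putting it together: 8-chloro-3-iodoundecanal.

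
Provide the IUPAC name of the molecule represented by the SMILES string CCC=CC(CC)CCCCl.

8-chloro-5-ethyloct-3-ene

Counting along the main chain through the multiple bond gives 8 carbons: the parent is octane.
The chain contains a C=C double bond, so the unsaturation ending is -ene.
Number the chain so that numbering from this end puts the double bond at C-3 rather than C-5.
That gives the double bond between C-3 and C-4; a chloro group at C-8; an ethyl group at C-5.
Substituent prefixes are cited in alphabetical order (multiplying prefixes like di-/tri- are ignored for ordering).
Assembling the pieces gives 8-chloro-5-ethyloct-3-ene.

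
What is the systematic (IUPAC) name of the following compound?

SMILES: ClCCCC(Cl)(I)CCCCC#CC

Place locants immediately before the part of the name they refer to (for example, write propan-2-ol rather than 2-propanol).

Counting along the main chain through the multiple bond gives 11 carbons: the parent is undecane.
A C≡C triple bond in the chain gives the infix -yne-.
The numbering direction is chosen so that numbering from this end puts the triple bond at C-2 rather than C-9.
This places the triple bond between C-2 and C-3; chloro groups at C-8 and C-11; an iodo group at C-8.
Substituent prefixes are cited in alphabetical order (multiplying prefixes like di-/tri- are ignored for ordering).
The name is 8,11-dichloro-8-iodoundec-2-yne.

8,11-dichloro-8-iodoundec-2-yne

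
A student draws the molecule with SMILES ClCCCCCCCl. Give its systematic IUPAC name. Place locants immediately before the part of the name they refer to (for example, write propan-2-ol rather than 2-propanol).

1,6-dichlorohexane

The longest carbon chain is 6 atoms: the parent is hexane.
The molecule is symmetric, so either numbering direction gives the same locants.
This places chloro groups at C-1 and C-6.
The name is 1,6-dichlorohexane.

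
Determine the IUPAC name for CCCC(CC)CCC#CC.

Counting along the main chain through the multiple bond gives 9 carbons: the parent is nonane.
The chain contains a C≡C triple bond, so the unsaturation ending is -yne.
The numbering direction is chosen so that numbering from this end puts the triple bond at C-2 rather than C-7.
That gives the triple bond between C-2 and C-3; an ethyl group at C-6.
The name is 6-ethylnon-2-yne.

6-ethylnon-2-yne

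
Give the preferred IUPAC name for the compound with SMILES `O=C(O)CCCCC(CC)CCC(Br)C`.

The longest carbon chain that includes the –COOH group has 10 carbons, so the parent hydride is decane.
The principal characteristic group is a carboxylic acid (terminal –COOH), named with the suffix -oic acid.
Number the chain so that the carboxylic acid carbon is C-1 by definition.
That gives a bromo group at C-9; an ethyl group at C-6.
Substituent prefixes are cited in alphabetical order (multiplying prefixes like di-/tri- are ignored for ordering).
Assembling the pieces gives 9-bromo-6-ethyldecanoic acid.

9-bromo-6-ethyldecanoic acid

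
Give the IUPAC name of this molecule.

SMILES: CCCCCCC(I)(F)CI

2-fluoro-1,2-diiodooctane

The longest continuous carbon chain has 8 atoms, so the parent hydride is octane.
The numbering direction is chosen so that the substituent locant set {1,2,2} is lower than {7,7,8} at the first point of difference.
With this numbering: a fluoro group at C-2; iodo groups at C-1 and C-2.
Prefixes are listed alphabetically: fluoro, iodo.
The name is 2-fluoro-1,2-diiodooctane.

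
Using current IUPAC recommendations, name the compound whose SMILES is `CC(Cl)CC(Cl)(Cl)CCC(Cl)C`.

The parent chain contains 8 carbons (octane).
Choose the numbering such that the substituent locant set {2,4,4,7} is lower than {2,5,5,7} at the first point of difference.
That gives chloro groups at C-2 and C-4 (×2) and C-7.
Putting it together: 2,4,4,7-tetrachlorooctane.

2,4,4,7-tetrachlorooctane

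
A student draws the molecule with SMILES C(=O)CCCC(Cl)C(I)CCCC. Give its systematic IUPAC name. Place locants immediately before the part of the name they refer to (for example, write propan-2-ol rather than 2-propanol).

5-chloro-6-iododecanal

The longest carbon chain that includes the –CHO group has 10 carbons, so the parent hydride is decane.
The principal characteristic group is an aldehyde (terminal –CHO), named with the suffix -al.
Choose the numbering such that the aldehyde carbon is C-1 by definition.
With this numbering: a chloro group at C-5; an iodo group at C-6.
Substituent prefixes are cited in alphabetical order (multiplying prefixes like di-/tri- are ignored for ordering).
Putting it together: 5-chloro-6-iododecanal.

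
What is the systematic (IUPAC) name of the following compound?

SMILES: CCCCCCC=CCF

The longest chain bearing the multiple bond is 9 carbons long (nonane).
The chain contains a C=C double bond, so the unsaturation ending is -ene.
Number the chain so that numbering from this end puts the double bond at C-2 rather than C-7.
With this numbering: the double bond between C-2 and C-3; a fluoro group at C-1.
Assembling the pieces gives 1-fluoronon-2-ene.

1-fluoronon-2-ene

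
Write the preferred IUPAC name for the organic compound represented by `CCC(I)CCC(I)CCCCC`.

The longest carbon chain is 11 atoms: the parent is undecane.
Choose the numbering such that the substituent locant set {3,6} is lower than {6,9} at the first point of difference.
That gives iodo groups at C-3 and C-6.
Assembling the pieces gives 3,6-diiodoundecane.

3,6-diiodoundecane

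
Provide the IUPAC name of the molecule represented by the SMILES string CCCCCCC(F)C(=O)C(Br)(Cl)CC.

The longest chain bearing the carbonyl is 11 carbons long (undecane).
A ketone (C=O on an internal carbon) is the principal characteristic group, giving the suffix -one.
Choose the numbering such that numbering from this end puts the carbonyl group at C-4 rather than C-8.
With this numbering: the carbonyl at C-4; a bromo group at C-3; a chloro group at C-3; a fluoro group at C-5.
The substituents are ordered alphabetically, ignoring any di-/tri- multipliers.
The name is 3-bromo-3-chloro-5-fluoroundecan-4-one.

3-bromo-3-chloro-5-fluoroundecan-4-one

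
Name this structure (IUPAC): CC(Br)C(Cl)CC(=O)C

5-bromo-4-chlorohexan-2-one

The longest carbon chain that includes the carbonyl has 6 carbons, so the parent hydride is hexane.
The principal characteristic group is a ketone (C=O on an internal carbon), named with the suffix -one.
Choose the numbering such that numbering from this end puts the carbonyl group at C-2 rather than C-5.
That gives the carbonyl at C-2; a bromo group at C-5; a chloro group at C-4.
The substituents are ordered alphabetically, ignoring any di-/tri- multipliers.
Putting it together: 5-bromo-4-chlorohexan-2-one.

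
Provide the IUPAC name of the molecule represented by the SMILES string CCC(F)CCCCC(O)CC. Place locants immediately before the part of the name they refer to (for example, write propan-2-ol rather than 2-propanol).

The longest chain bearing the –OH group is 10 carbons long (decane).
An alcohol (–OH) is the principal characteristic group, giving the suffix -ol.
Number the chain so that numbering from this end puts the hydroxyl group at C-3 rather than C-8.
This places the hydroxyl at C-3; a fluoro group at C-8.
Assembling the pieces gives 8-fluorodecan-3-ol.

8-fluorodecan-3-ol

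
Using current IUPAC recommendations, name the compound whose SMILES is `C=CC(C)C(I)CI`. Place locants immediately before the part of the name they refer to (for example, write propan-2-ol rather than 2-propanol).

4,5-diiodo-3-methylpent-1-ene

Counting along the main chain through the multiple bond gives 5 carbons: the parent is pentane.
There is one C=C double bond, indicated by the ending -ene.
The numbering direction is chosen so that numbering from this end puts the double bond at C-1 rather than C-4.
This places the double bond between C-1 and C-2; iodo groups at C-4 and C-5; a methyl group at C-3.
Substituent prefixes are cited in alphabetical order (multiplying prefixes like di-/tri- are ignored for ordering).
Putting it together: 4,5-diiodo-3-methylpent-1-ene.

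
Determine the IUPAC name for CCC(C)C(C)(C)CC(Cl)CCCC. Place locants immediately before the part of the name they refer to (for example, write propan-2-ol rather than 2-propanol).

6-chloro-3,4,4-trimethyldecane

The parent chain contains 10 carbons (decane).
Choose the numbering such that the substituent locant set {3,4,4,6} is lower than {5,7,7,8} at the first point of difference.
With this numbering: a chloro group at C-6; methyl groups at C-3 and C-4 (×2).
Substituent prefixes are cited in alphabetical order (multiplying prefixes like di-/tri- are ignored for ordering).
Assembling the pieces gives 6-chloro-3,4,4-trimethyldecane.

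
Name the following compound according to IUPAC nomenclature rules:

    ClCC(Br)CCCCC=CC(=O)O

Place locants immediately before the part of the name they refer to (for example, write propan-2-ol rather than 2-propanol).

The longest carbon chain that includes the –COOH group and the multiple bond has 9 carbons, so the parent hydride is nonane.
The highest-priority functional group is a carboxylic acid (terminal –COOH), so the name ends in -oic acid.
There is one C=C double bond, indicated by the ending -ene.
Number the chain so that the carboxylic acid carbon is C-1 by definition.
That gives the double bond between C-2 and C-3; a bromo group at C-8; a chloro group at C-9.
The substituents are ordered alphabetically, ignoring any di-/tri- multipliers.
The name is 8-bromo-9-chloronon-2-enoic acid.

8-bromo-9-chloronon-2-enoic acid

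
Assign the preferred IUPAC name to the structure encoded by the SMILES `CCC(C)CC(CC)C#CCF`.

The longest carbon chain that includes the multiple bond has 8 carbons, so the parent hydride is octane.
A C≡C triple bond in the chain gives the infix -yne-.
Number the chain so that numbering from this end puts the triple bond at C-2 rather than C-6.
That gives the triple bond between C-2 and C-3; an ethyl group at C-4; a fluoro group at C-1; a methyl group at C-6.
Substituent prefixes are cited in alphabetical order (multiplying prefixes like di-/tri- are ignored for ordering).
Putting it together: 4-ethyl-1-fluoro-6-methyloct-2-yne.

4-ethyl-1-fluoro-6-methyloct-2-yne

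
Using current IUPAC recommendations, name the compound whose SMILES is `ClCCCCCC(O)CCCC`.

The longest chain bearing the –OH group is 10 carbons long (decane).
The highest-priority functional group is an alcohol (–OH), so the name ends in -ol.
The numbering direction is chosen so that numbering from this end puts the hydroxyl group at C-5 rather than C-6.
This places the hydroxyl at C-5; a chloro group at C-10.
The name is 10-chlorodecan-5-ol.

10-chlorodecan-5-ol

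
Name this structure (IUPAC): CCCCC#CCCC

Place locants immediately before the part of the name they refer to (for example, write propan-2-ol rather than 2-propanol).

non-4-yne

The longest carbon chain that includes the multiple bond has 9 carbons, so the parent hydride is nonane.
A C≡C triple bond in the chain gives the infix -yne-.
Number the chain so that numbering from this end puts the triple bond at C-4 rather than C-5.
With this numbering: the triple bond between C-4 and C-5.
Putting it together: non-4-yne.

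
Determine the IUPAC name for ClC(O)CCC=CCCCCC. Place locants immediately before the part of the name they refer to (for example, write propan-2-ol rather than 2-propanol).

1-chlorodec-4-en-1-ol

Counting along the main chain through the –OH group and the multiple bond gives 10 carbons: the parent is decane.
The highest-priority functional group is an alcohol (–OH), so the name ends in -ol.
The chain contains a C=C double bond, so the unsaturation ending is -ene.
Choose the numbering such that numbering from this end puts the hydroxyl group at C-1 rather than C-10.
This places the hydroxyl at C-1; the double bond between C-4 and C-5; a chloro group at C-1.
The name is 1-chlorodec-4-en-1-ol.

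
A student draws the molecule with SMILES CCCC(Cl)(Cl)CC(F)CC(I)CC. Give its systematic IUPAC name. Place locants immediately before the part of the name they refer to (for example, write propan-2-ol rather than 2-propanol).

7,7-dichloro-5-fluoro-3-iododecane

The parent chain contains 10 carbons (decane).
Choose the numbering such that the substituent locant set {3,5,7,7} is lower than {4,4,6,8} at the first point of difference.
This places two chloro groups at C-7; a fluoro group at C-5; an iodo group at C-3.
Substituent prefixes are cited in alphabetical order (multiplying prefixes like di-/tri- are ignored for ordering).
Putting it together: 7,7-dichloro-5-fluoro-3-iododecane.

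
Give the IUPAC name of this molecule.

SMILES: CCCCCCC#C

oct-1-yne

The longest carbon chain that includes the multiple bond has 8 carbons, so the parent hydride is octane.
There is one C≡C triple bond, indicated by the ending -yne.
Number the chain so that numbering from this end puts the triple bond at C-1 rather than C-7.
With this numbering: the triple bond between C-1 and C-2.
The name is oct-1-yne.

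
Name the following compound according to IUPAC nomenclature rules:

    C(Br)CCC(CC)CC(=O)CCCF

9-bromo-6-ethyl-1-fluorononan-4-one

The longest carbon chain that includes the carbonyl has 9 carbons, so the parent hydride is nonane.
A ketone (C=O on an internal carbon) is the principal characteristic group, giving the suffix -one.
Number the chain so that numbering from this end puts the carbonyl group at C-4 rather than C-6.
This places the carbonyl at C-4; a bromo group at C-9; an ethyl group at C-6; a fluoro group at C-1.
Prefixes are listed alphabetically: bromo, ethyl, fluoro.
Assembling the pieces gives 9-bromo-6-ethyl-1-fluorononan-4-one.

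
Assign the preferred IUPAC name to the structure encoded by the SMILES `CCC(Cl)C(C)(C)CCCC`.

The longest continuous carbon chain has 8 atoms, so the parent hydride is octane.
Choose the numbering such that the substituent locant set {3,4,4} is lower than {5,5,6} at the first point of difference.
With this numbering: a chloro group at C-3; two methyl groups at C-4.
Prefixes are listed alphabetically: chloro, methyl.
Putting it together: 3-chloro-4,4-dimethyloctane.

3-chloro-4,4-dimethyloctane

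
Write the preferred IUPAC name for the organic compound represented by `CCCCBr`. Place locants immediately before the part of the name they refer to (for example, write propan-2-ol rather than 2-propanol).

The longest carbon chain is 4 atoms: the parent is butane.
The numbering direction is chosen so that the substituent locant set {1} is lower than {4} at the first point of difference.
That gives a bromo group at C-1.
Assembling the pieces gives 1-bromobutane.

1-bromobutane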